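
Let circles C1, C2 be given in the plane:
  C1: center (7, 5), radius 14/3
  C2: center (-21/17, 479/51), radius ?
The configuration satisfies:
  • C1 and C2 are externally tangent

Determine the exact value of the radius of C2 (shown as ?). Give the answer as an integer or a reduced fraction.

14/3

1. [ext C1·C2]  r_C2² + (28/3)r_C2 − 196/3 = 0  ⇒  r_C2 = 14/3 (r>0 drops 1)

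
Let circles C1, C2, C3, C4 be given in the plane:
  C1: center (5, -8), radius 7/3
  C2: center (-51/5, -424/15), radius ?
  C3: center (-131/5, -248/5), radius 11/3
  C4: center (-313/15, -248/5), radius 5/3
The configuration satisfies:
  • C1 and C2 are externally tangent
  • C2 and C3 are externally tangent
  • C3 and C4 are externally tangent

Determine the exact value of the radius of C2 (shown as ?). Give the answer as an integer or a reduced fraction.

23

1. [ext C1·C2]  r_C2² + (14/3)r_C2 − 1909/3 = 0  ⇒  r_C2 = 23 (r>0 drops 1)
2. [ext C2·C3]  r_C2² + (22/3)r_C2 − 2093/3 = 0  ⇒  r_C2 = 23 (r>0 drops 1)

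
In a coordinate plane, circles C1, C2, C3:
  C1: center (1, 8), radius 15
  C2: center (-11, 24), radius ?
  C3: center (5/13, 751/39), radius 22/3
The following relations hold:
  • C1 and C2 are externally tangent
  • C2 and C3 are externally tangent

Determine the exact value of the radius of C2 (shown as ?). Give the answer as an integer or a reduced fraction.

1. [ext C1·C2]  r_C2² + 30r_C2 − 175 = 0  ⇒  r_C2 = 5 (r>0 drops 1)
2. [ext C2·C3]  r_C2² + (44/3)r_C2 − 295/3 = 0  ⇒  r_C2 = 5 (r>0 drops 1)

5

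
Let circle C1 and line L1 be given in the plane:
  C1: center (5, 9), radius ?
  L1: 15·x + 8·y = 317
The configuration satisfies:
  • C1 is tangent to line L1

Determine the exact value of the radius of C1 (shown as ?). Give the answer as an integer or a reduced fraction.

10

1. [C1‖L1]  r_C1² − 100 = 0  ⇒  r_C1 = 10 (r>0 drops 1)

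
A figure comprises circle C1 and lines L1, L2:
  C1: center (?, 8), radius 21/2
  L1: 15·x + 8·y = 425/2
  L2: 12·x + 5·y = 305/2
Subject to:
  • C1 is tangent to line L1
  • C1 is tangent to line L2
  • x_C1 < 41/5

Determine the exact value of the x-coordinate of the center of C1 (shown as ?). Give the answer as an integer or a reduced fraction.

-2

1. [C1‖L1]  x_C1² − (99/5)x_C1 − 218/5 = 0  ⇒  x_C1 = -2 or 109/5
2. [C1‖L2]  x_C1² − (75/4)x_C1 − 83/2 = 0  ⇒  x_C1 = -2 or 83/4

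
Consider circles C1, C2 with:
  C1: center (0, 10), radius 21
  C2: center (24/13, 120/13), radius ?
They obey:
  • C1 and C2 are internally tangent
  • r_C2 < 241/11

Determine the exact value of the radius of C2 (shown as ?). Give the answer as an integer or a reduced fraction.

19

1. [int C1,C2]  r_C2² − 42r_C2 + 437 = 0  ⇒  r_C2 = 19 or 23
2. given r_C2 < 241/11: keep 19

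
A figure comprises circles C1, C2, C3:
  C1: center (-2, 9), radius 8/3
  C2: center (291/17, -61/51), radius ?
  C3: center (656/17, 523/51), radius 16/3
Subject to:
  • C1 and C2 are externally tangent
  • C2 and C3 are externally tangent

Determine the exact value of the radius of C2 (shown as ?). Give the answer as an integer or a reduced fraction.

1. [ext C1·C2]  r_C2² + (16/3)r_C2 − 1387/3 = 0  ⇒  r_C2 = 19 (r>0 drops 1)
2. [ext C2·C3]  r_C2² + (32/3)r_C2 − 1691/3 = 0  ⇒  r_C2 = 19 (r>0 drops 1)

19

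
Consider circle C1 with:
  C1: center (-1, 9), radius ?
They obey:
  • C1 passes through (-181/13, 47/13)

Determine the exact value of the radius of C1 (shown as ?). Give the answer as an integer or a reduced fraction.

14

1. [C1∋P]  r_C1² − 196 = 0  ⇒  r_C1 = 14 (r>0 drops 1)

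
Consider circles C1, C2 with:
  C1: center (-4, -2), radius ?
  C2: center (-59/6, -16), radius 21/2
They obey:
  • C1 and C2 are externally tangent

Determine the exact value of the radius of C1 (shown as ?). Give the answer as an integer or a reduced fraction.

1. [ext C1·C2]  r_C1² + 21r_C1 − 1078/9 = 0  ⇒  r_C1 = 14/3 (r>0 drops 1)

14/3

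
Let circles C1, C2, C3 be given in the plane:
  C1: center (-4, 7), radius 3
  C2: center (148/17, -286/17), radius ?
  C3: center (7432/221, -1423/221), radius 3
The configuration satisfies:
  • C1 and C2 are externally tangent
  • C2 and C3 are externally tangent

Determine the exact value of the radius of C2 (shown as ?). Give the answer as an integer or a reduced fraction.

24

1. [ext C1·C2]  r_C2² + 6r_C2 − 720 = 0  ⇒  r_C2 = 24 (r>0 drops 1)
2. [ext C2·C3]  r_C2² + 6r_C2 − 720 = 0  ⇒  r_C2 = 24 (r>0 drops 1)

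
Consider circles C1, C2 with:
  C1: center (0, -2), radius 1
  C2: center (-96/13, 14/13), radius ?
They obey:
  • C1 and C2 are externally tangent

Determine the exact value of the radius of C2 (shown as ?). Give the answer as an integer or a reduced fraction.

7

1. [ext C1·C2]  r_C2² + 2r_C2 − 63 = 0  ⇒  r_C2 = 7 (r>0 drops 1)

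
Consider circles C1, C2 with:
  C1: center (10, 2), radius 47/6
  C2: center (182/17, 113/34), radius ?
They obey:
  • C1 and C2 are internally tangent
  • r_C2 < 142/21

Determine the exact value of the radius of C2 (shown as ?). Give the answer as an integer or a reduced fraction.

1. [int C1,C2]  r_C2² − (47/3)r_C2 + 532/9 = 0  ⇒  r_C2 = 19/3 or 28/3
2. given r_C2 < 142/21: keep 19/3

19/3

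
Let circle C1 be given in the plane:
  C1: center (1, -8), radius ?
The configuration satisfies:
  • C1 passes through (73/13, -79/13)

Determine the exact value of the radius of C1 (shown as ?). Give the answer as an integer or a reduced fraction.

5

1. [C1∋P]  r_C1² − 25 = 0  ⇒  r_C1 = 5 (r>0 drops 1)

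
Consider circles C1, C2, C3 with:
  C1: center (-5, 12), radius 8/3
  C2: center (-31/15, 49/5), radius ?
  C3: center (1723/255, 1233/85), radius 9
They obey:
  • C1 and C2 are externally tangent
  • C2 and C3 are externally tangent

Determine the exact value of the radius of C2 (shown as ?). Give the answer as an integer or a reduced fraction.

1

1. [ext C1·C2]  r_C2² + (16/3)r_C2 − 19/3 = 0  ⇒  r_C2 = 1 (r>0 drops 1)
2. [ext C2·C3]  r_C2² + 18r_C2 − 19 = 0  ⇒  r_C2 = 1 (r>0 drops 1)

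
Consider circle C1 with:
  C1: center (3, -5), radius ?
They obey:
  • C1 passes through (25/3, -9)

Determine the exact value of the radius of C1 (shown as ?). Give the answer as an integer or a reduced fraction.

1. [C1∋P]  r_C1² − 400/9 = 0  ⇒  r_C1 = 20/3 (r>0 drops 1)

20/3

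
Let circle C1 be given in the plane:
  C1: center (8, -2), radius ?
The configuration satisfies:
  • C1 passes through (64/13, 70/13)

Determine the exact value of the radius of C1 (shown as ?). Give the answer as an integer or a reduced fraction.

8

1. [C1∋P]  r_C1² − 64 = 0  ⇒  r_C1 = 8 (r>0 drops 1)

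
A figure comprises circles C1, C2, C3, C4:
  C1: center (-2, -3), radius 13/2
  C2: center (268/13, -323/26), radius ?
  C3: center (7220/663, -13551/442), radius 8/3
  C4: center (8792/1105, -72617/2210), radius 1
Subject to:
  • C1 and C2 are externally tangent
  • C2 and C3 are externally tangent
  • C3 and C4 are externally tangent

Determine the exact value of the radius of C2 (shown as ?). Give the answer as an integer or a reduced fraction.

1. [ext C1·C2]  r_C2² + 13r_C2 − 558 = 0  ⇒  r_C2 = 18 (r>0 drops 1)
2. [ext C2·C3]  r_C2² + (16/3)r_C2 − 420 = 0  ⇒  r_C2 = 18 (r>0 drops 1)

18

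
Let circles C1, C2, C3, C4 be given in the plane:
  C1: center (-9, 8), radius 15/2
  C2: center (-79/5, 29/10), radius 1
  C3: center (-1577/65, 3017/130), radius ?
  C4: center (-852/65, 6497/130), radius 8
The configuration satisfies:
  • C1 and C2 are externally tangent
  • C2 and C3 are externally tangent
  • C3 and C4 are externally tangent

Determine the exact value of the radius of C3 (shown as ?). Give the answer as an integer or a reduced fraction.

21

1. [ext C2·C3]  r_C3² + 2r_C3 − 483 = 0  ⇒  r_C3 = 21 (r>0 drops 1)
2. [ext C3·C4]  r_C3² + 16r_C3 − 777 = 0  ⇒  r_C3 = 21 (r>0 drops 1)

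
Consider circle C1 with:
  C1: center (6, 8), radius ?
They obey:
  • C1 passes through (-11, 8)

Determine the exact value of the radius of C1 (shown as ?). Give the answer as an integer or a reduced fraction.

17

1. [C1∋P]  r_C1² − 289 = 0  ⇒  r_C1 = 17 (r>0 drops 1)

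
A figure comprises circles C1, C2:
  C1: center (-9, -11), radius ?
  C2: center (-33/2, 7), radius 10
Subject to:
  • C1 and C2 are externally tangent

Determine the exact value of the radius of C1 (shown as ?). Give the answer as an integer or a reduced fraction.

19/2

1. [ext C1·C2]  r_C1² + 20r_C1 − 1121/4 = 0  ⇒  r_C1 = 19/2 (r>0 drops 1)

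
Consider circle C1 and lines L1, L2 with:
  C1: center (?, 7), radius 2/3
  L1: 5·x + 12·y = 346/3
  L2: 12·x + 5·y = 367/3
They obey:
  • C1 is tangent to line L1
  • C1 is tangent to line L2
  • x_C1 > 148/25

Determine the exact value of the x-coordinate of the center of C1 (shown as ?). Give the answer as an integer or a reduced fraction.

8

1. [C1‖L1]  x_C1² − (188/15)x_C1 + 544/15 = 0  ⇒  x_C1 = 68/15 or 8
2. [C1‖L2]  x_C1² − (131/9)x_C1 + 472/9 = 0  ⇒  x_C1 = 59/9 or 8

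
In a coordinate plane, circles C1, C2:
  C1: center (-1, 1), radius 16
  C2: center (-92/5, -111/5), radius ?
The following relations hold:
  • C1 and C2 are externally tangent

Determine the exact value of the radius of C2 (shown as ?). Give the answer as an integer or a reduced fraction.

1. [ext C1·C2]  r_C2² + 32r_C2 − 585 = 0  ⇒  r_C2 = 13 (r>0 drops 1)

13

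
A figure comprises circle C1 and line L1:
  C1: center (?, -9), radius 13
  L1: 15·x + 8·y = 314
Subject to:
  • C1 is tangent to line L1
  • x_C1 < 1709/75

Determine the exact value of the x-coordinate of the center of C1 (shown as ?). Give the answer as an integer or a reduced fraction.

1. [C1‖L1]  x_C1² − (772/15)x_C1 + 6677/15 = 0  ⇒  x_C1 = 11 or 607/15
2. given x_C1 < 1709/75: keep 11

11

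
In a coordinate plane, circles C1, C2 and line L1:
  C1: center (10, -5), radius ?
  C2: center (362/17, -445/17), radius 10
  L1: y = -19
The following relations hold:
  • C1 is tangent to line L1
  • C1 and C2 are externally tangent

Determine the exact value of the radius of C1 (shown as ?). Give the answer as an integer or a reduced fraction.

1. [C1‖L1]  r_C1² − 196 = 0  ⇒  r_C1 = 14 (r>0 drops 1)
2. [ext C1·C2]  r_C1² + 20r_C1 − 476 = 0  ⇒  r_C1 = 14 (r>0 drops 1)

14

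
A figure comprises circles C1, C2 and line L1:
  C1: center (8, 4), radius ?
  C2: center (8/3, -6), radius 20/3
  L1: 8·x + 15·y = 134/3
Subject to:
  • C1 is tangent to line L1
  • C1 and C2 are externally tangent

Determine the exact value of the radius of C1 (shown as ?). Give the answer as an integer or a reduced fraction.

1. [C1‖L1]  r_C1² − 196/9 = 0  ⇒  r_C1 = 14/3 (r>0 drops 1)
2. [ext C1·C2]  r_C1² + (40/3)r_C1 − 84 = 0  ⇒  r_C1 = 14/3 (r>0 drops 1)

14/3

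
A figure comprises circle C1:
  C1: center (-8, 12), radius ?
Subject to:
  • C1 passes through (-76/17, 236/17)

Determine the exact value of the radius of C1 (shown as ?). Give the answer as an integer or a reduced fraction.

1. [C1∋P]  r_C1² − 16 = 0  ⇒  r_C1 = 4 (r>0 drops 1)

4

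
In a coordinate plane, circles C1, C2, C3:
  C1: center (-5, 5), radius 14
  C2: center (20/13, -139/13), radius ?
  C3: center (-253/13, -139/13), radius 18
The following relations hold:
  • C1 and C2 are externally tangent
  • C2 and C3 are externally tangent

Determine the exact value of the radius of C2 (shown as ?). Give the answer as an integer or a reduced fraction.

3

1. [ext C1·C2]  r_C2² + 28r_C2 − 93 = 0  ⇒  r_C2 = 3 (r>0 drops 1)
2. [ext C2·C3]  r_C2² + 36r_C2 − 117 = 0  ⇒  r_C2 = 3 (r>0 drops 1)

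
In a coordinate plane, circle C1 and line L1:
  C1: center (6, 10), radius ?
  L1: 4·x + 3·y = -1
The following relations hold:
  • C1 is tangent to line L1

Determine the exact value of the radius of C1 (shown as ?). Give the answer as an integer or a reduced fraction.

11

1. [C1‖L1]  r_C1² − 121 = 0  ⇒  r_C1 = 11 (r>0 drops 1)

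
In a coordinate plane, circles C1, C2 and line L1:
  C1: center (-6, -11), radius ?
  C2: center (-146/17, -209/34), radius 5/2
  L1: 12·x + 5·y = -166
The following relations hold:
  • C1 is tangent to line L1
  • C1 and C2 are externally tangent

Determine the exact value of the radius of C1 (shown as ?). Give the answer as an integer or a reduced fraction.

3

1. [C1‖L1]  r_C1² − 9 = 0  ⇒  r_C1 = 3 (r>0 drops 1)
2. [ext C1·C2]  r_C1² + 5r_C1 − 24 = 0  ⇒  r_C1 = 3 (r>0 drops 1)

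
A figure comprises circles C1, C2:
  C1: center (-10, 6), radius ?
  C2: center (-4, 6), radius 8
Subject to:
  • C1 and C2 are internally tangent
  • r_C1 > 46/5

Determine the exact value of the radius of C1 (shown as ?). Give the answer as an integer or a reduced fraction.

14

1. [int C1,C2]  r_C1² − 16r_C1 + 28 = 0  ⇒  r_C1 = 2 or 14
2. given r_C1 > 46/5: keep 14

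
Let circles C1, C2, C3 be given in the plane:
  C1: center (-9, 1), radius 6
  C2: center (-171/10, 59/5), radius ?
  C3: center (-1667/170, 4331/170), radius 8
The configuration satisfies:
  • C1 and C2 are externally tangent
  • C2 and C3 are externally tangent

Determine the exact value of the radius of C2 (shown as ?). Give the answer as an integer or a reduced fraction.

15/2

1. [ext C1·C2]  r_C2² + 12r_C2 − 585/4 = 0  ⇒  r_C2 = 15/2 (r>0 drops 1)
2. [ext C2·C3]  r_C2² + 16r_C2 − 705/4 = 0  ⇒  r_C2 = 15/2 (r>0 drops 1)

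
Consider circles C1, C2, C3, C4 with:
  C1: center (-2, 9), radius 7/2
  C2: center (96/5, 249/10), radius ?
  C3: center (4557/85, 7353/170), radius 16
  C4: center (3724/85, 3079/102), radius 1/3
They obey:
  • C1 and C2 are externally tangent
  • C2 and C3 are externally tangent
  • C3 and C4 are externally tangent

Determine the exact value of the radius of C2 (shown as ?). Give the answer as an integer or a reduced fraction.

1. [ext C1·C2]  r_C2² + 7r_C2 − 690 = 0  ⇒  r_C2 = 23 (r>0 drops 1)
2. [ext C2·C3]  r_C2² + 32r_C2 − 1265 = 0  ⇒  r_C2 = 23 (r>0 drops 1)

23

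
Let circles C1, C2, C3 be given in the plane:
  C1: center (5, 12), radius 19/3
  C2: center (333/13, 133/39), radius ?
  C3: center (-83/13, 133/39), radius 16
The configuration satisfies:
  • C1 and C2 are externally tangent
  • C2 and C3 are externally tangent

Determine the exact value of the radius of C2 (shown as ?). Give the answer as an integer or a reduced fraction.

1. [ext C1·C2]  r_C2² + (38/3)r_C2 − 1376/3 = 0  ⇒  r_C2 = 16 (r>0 drops 1)
2. [ext C2·C3]  r_C2² + 32r_C2 − 768 = 0  ⇒  r_C2 = 16 (r>0 drops 1)

16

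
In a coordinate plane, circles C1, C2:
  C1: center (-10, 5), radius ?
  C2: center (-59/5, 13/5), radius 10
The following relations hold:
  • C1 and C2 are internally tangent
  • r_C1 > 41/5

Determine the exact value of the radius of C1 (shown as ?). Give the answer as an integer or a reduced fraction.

1. [int C1,C2]  r_C1² − 20r_C1 + 91 = 0  ⇒  r_C1 = 7 or 13
2. given r_C1 > 41/5: keep 13

13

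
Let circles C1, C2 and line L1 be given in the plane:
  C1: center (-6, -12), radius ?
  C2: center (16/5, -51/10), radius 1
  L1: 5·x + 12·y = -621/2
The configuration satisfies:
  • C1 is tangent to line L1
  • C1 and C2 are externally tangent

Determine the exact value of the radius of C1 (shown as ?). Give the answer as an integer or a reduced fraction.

21/2

1. [C1‖L1]  r_C1² − 441/4 = 0  ⇒  r_C1 = 21/2 (r>0 drops 1)
2. [ext C1·C2]  r_C1² + 2r_C1 − 525/4 = 0  ⇒  r_C1 = 21/2 (r>0 drops 1)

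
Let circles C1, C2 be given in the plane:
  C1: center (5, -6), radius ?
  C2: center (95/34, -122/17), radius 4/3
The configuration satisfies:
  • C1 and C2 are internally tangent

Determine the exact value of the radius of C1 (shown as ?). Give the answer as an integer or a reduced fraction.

23/6

1. [int C1,C2]  r_C1² − (8/3)r_C1 − 161/36 = 0  ⇒  r_C1 = 23/6 (r>0 drops 1)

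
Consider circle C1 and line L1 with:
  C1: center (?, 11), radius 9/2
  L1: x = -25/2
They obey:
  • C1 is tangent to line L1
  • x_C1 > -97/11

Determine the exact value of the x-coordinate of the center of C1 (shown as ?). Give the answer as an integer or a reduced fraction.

-8

1. [C1‖L1]  x_C1² + 25x_C1 + 136 = 0  ⇒  x_C1 = -17 or -8
2. given x_C1 > -97/11: keep -8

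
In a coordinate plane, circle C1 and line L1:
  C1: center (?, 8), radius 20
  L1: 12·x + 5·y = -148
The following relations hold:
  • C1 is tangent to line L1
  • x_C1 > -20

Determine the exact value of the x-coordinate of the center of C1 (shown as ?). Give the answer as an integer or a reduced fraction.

1. [C1‖L1]  x_C1² + (94/3)x_C1 − 224 = 0  ⇒  x_C1 = -112/3 or 6
2. given x_C1 > -20: keep 6

6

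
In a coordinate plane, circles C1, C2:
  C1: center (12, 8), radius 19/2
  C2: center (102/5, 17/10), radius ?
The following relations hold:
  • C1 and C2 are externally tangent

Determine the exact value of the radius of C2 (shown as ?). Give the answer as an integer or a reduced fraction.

1

1. [ext C1·C2]  r_C2² + 19r_C2 − 20 = 0  ⇒  r_C2 = 1 (r>0 drops 1)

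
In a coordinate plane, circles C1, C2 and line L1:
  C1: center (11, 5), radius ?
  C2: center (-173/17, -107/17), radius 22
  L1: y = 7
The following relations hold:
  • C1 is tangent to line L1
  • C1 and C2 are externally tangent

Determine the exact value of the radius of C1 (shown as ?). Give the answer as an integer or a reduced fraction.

1. [C1‖L1]  r_C1² − 4 = 0  ⇒  r_C1 = 2 (r>0 drops 1)
2. [ext C1·C2]  r_C1² + 44r_C1 − 92 = 0  ⇒  r_C1 = 2 (r>0 drops 1)

2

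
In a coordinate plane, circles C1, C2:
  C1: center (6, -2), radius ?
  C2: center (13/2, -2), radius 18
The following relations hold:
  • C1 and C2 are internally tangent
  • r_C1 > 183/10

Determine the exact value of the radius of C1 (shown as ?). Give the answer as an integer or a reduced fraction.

1. [int C1,C2]  r_C1² − 36r_C1 + 1295/4 = 0  ⇒  r_C1 = 35/2 or 37/2
2. given r_C1 > 183/10: keep 37/2

37/2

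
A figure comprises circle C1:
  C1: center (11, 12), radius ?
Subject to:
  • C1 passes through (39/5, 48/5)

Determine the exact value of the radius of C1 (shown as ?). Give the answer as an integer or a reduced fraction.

4

1. [C1∋P]  r_C1² − 16 = 0  ⇒  r_C1 = 4 (r>0 drops 1)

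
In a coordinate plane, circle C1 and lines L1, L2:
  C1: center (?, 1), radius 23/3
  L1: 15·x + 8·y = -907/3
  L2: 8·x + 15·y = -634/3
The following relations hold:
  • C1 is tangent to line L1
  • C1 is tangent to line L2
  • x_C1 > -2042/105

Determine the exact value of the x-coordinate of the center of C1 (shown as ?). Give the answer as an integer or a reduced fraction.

1. [C1‖L1]  x_C1² + (1862/45)x_C1 + 5288/15 = 0  ⇒  x_C1 = -1322/45 or -12
2. [C1‖L2]  x_C1² + (679/12)x_C1 + 535 = 0  ⇒  x_C1 = -535/12 or -12

-12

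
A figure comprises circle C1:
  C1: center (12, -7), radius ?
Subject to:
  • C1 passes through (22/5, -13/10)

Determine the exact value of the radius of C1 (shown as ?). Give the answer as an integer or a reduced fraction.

19/2

1. [C1∋P]  r_C1² − 361/4 = 0  ⇒  r_C1 = 19/2 (r>0 drops 1)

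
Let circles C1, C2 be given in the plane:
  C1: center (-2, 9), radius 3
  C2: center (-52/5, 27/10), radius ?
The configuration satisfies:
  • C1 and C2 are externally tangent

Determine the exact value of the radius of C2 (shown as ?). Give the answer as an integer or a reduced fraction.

1. [ext C1·C2]  r_C2² + 6r_C2 − 405/4 = 0  ⇒  r_C2 = 15/2 (r>0 drops 1)

15/2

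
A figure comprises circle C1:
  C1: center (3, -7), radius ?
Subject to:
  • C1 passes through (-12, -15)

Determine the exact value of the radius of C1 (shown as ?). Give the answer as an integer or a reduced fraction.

17

1. [C1∋P]  r_C1² − 289 = 0  ⇒  r_C1 = 17 (r>0 drops 1)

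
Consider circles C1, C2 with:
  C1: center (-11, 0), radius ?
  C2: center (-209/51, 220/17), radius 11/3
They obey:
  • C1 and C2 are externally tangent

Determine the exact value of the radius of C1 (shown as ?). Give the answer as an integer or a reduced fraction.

11

1. [ext C1·C2]  r_C1² + (22/3)r_C1 − 605/3 = 0  ⇒  r_C1 = 11 (r>0 drops 1)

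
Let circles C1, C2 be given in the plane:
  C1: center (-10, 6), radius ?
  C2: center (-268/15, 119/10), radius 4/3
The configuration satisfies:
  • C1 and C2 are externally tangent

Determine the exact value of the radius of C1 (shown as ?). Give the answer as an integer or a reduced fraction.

1. [ext C1·C2]  r_C1² + (8/3)r_C1 − 1139/12 = 0  ⇒  r_C1 = 17/2 (r>0 drops 1)

17/2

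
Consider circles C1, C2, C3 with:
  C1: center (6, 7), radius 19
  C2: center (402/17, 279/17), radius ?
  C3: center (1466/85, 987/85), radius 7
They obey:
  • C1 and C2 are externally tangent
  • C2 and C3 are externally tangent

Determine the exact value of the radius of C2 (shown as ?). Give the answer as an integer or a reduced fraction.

1. [ext C1·C2]  r_C2² + 38r_C2 − 39 = 0  ⇒  r_C2 = 1 (r>0 drops 1)
2. [ext C2·C3]  r_C2² + 14r_C2 − 15 = 0  ⇒  r_C2 = 1 (r>0 drops 1)

1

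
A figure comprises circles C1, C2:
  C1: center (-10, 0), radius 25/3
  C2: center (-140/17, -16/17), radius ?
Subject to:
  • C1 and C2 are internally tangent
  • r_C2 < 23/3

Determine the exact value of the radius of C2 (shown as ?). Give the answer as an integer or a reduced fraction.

1. [int C1,C2]  r_C2² − (50/3)r_C2 + 589/9 = 0  ⇒  r_C2 = 19/3 or 31/3
2. given r_C2 < 23/3: keep 19/3

19/3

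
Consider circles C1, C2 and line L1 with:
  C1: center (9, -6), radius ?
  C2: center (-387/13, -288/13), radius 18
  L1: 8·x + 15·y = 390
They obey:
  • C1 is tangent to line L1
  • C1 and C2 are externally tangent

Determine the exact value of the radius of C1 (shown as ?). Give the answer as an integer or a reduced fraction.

1. [C1‖L1]  r_C1² − 576 = 0  ⇒  r_C1 = 24 (r>0 drops 1)
2. [ext C1·C2]  r_C1² + 36r_C1 − 1440 = 0  ⇒  r_C1 = 24 (r>0 drops 1)

24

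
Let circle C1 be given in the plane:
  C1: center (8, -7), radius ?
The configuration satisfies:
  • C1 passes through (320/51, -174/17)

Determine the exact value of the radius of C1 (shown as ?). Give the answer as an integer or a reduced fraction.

11/3

1. [C1∋P]  r_C1² − 121/9 = 0  ⇒  r_C1 = 11/3 (r>0 drops 1)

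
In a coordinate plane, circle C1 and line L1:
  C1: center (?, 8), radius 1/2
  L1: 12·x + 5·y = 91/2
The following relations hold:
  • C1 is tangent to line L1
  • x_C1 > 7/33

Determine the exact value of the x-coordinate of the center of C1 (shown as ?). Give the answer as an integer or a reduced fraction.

1. [C1‖L1]  x_C1² − (11/12)x_C1 − 1/12 = 0  ⇒  x_C1 = -1/12 or 1
2. given x_C1 > 7/33: keep 1

1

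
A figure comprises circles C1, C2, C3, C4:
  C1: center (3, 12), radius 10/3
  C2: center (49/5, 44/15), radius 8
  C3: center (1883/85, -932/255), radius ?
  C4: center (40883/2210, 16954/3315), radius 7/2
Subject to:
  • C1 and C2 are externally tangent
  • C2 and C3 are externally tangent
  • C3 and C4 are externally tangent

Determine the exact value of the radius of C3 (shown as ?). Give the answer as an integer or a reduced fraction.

6

1. [ext C2·C3]  r_C3² + 16r_C3 − 132 = 0  ⇒  r_C3 = 6 (r>0 drops 1)
2. [ext C3·C4]  r_C3² + 7r_C3 − 78 = 0  ⇒  r_C3 = 6 (r>0 drops 1)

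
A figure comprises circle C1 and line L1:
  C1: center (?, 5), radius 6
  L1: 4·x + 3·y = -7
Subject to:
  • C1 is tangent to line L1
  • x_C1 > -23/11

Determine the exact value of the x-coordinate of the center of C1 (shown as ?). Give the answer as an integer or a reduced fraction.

2

1. [C1‖L1]  x_C1² + 11x_C1 − 26 = 0  ⇒  x_C1 = -13 or 2
2. given x_C1 > -23/11: keep 2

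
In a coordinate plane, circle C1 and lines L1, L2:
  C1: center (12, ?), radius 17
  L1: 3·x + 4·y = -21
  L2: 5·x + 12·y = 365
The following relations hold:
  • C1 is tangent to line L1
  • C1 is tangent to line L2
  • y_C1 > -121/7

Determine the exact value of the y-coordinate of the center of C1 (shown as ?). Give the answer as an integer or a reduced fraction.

7

1. [C1‖L1]  y_C1² + (57/2)y_C1 − 497/2 = 0  ⇒  y_C1 = -71/2 or 7
2. [C1‖L2]  y_C1² − (305/6)y_C1 + 1841/6 = 0  ⇒  y_C1 = 7 or 263/6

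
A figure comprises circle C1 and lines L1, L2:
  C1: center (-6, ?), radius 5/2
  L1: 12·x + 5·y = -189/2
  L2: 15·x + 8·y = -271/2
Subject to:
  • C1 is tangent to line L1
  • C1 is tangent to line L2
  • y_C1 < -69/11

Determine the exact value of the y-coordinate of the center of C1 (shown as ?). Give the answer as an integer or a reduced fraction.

1. [C1‖L1]  y_C1² + 9y_C1 − 22 = 0  ⇒  y_C1 = -11 or 2
2. [C1‖L2]  y_C1² + (91/8)y_C1 + 33/8 = 0  ⇒  y_C1 = -11 or -3/8

-11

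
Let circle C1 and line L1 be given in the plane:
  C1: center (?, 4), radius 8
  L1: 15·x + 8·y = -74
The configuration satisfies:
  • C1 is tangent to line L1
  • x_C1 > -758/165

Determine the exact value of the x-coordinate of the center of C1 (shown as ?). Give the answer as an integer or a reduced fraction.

1. [C1‖L1]  x_C1² + (212/15)x_C1 − 484/15 = 0  ⇒  x_C1 = -242/15 or 2
2. given x_C1 > -758/165: keep 2

2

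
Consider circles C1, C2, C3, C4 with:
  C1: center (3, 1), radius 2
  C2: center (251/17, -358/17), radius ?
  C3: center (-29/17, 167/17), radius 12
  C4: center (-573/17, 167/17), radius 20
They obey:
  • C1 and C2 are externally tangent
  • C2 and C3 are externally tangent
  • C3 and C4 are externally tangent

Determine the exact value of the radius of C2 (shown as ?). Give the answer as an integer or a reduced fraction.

23

1. [ext C1·C2]  r_C2² + 4r_C2 − 621 = 0  ⇒  r_C2 = 23 (r>0 drops 1)
2. [ext C2·C3]  r_C2² + 24r_C2 − 1081 = 0  ⇒  r_C2 = 23 (r>0 drops 1)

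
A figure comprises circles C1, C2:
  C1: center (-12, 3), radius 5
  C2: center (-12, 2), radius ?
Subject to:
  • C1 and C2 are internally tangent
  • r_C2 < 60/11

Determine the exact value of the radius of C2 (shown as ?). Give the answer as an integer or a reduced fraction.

1. [int C1,C2]  r_C2² − 10r_C2 + 24 = 0  ⇒  r_C2 = 4 or 6
2. given r_C2 < 60/11: keep 4

4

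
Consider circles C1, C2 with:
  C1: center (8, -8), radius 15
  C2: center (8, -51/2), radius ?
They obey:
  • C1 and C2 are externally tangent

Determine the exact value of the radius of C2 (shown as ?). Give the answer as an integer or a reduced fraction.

1. [ext C1·C2]  r_C2² + 30r_C2 − 325/4 = 0  ⇒  r_C2 = 5/2 (r>0 drops 1)

5/2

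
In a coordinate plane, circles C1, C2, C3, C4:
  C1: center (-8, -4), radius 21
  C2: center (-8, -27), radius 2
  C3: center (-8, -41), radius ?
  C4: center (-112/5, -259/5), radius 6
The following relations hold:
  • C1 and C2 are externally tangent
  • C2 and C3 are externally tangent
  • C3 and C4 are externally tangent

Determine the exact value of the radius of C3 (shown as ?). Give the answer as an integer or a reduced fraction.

1. [ext C2·C3]  r_C3² + 4r_C3 − 192 = 0  ⇒  r_C3 = 12 (r>0 drops 1)
2. [ext C3·C4]  r_C3² + 12r_C3 − 288 = 0  ⇒  r_C3 = 12 (r>0 drops 1)

12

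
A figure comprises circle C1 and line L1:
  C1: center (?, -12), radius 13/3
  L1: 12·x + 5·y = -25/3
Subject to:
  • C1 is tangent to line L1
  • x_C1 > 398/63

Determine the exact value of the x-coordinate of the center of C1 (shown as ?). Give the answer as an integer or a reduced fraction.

1. [C1‖L1]  x_C1² − (155/18)x_C1 − 7/2 = 0  ⇒  x_C1 = -7/18 or 9
2. given x_C1 > 398/63: keep 9

9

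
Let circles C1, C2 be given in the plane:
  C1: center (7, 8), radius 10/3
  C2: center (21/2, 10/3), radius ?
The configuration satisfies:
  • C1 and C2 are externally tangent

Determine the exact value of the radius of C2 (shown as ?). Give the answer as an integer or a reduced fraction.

1. [ext C1·C2]  r_C2² + (20/3)r_C2 − 275/12 = 0  ⇒  r_C2 = 5/2 (r>0 drops 1)

5/2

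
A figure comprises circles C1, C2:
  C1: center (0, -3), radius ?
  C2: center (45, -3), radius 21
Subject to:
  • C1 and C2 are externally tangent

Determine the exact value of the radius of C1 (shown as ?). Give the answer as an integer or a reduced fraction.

24

1. [ext C1·C2]  r_C1² + 42r_C1 − 1584 = 0  ⇒  r_C1 = 24 (r>0 drops 1)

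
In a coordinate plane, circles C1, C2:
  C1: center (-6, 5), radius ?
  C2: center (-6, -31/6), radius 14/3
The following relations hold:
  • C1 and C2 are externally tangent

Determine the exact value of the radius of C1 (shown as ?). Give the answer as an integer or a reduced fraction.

11/2

1. [ext C1·C2]  r_C1² + (28/3)r_C1 − 979/12 = 0  ⇒  r_C1 = 11/2 (r>0 drops 1)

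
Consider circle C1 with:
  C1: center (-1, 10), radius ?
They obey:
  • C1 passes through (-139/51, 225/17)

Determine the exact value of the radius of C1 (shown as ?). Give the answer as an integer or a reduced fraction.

11/3

1. [C1∋P]  r_C1² − 121/9 = 0  ⇒  r_C1 = 11/3 (r>0 drops 1)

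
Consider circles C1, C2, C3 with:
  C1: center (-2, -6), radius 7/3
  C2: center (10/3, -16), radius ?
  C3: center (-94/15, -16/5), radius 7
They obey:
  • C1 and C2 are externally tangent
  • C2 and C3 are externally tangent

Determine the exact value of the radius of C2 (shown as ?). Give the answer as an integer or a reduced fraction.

1. [ext C1·C2]  r_C2² + (14/3)r_C2 − 123 = 0  ⇒  r_C2 = 9 (r>0 drops 1)
2. [ext C2·C3]  r_C2² + 14r_C2 − 207 = 0  ⇒  r_C2 = 9 (r>0 drops 1)

9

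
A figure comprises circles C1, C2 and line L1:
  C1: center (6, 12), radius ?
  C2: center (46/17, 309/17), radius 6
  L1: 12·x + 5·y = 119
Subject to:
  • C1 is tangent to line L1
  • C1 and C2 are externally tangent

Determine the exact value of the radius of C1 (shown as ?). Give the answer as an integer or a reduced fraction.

1

1. [C1‖L1]  r_C1² − 1 = 0  ⇒  r_C1 = 1 (r>0 drops 1)
2. [ext C1·C2]  r_C1² + 12r_C1 − 13 = 0  ⇒  r_C1 = 1 (r>0 drops 1)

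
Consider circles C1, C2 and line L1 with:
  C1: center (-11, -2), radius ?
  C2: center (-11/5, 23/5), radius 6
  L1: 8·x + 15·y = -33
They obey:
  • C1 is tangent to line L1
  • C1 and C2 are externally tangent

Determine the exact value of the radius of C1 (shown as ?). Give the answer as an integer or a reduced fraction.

5

1. [C1‖L1]  r_C1² − 25 = 0  ⇒  r_C1 = 5 (r>0 drops 1)
2. [ext C1·C2]  r_C1² + 12r_C1 − 85 = 0  ⇒  r_C1 = 5 (r>0 drops 1)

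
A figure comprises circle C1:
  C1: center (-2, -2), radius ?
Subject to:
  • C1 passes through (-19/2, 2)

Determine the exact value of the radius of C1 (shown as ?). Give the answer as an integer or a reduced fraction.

17/2

1. [C1∋P]  r_C1² − 289/4 = 0  ⇒  r_C1 = 17/2 (r>0 drops 1)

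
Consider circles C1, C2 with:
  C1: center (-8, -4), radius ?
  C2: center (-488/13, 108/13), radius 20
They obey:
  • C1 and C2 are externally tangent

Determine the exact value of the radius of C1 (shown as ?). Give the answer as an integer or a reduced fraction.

12

1. [ext C1·C2]  r_C1² + 40r_C1 − 624 = 0  ⇒  r_C1 = 12 (r>0 drops 1)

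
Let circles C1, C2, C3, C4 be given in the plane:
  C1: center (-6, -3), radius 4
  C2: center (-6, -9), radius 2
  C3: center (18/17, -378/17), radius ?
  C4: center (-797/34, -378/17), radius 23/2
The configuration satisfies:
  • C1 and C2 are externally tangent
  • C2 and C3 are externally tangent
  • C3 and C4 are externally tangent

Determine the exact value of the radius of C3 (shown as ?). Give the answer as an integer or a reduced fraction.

13

1. [ext C2·C3]  r_C3² + 4r_C3 − 221 = 0  ⇒  r_C3 = 13 (r>0 drops 1)
2. [ext C3·C4]  r_C3² + 23r_C3 − 468 = 0  ⇒  r_C3 = 13 (r>0 drops 1)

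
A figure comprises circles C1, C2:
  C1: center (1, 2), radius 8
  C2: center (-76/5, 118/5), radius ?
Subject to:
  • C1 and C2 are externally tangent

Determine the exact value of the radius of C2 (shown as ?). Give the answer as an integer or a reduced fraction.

19

1. [ext C1·C2]  r_C2² + 16r_C2 − 665 = 0  ⇒  r_C2 = 19 (r>0 drops 1)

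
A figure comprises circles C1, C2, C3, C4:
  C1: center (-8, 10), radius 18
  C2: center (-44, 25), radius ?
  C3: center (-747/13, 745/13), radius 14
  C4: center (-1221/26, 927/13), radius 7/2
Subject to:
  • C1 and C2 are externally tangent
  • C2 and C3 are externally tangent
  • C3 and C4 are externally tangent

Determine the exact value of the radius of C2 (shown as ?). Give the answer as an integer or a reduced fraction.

1. [ext C1·C2]  r_C2² + 36r_C2 − 1197 = 0  ⇒  r_C2 = 21 (r>0 drops 1)
2. [ext C2·C3]  r_C2² + 28r_C2 − 1029 = 0  ⇒  r_C2 = 21 (r>0 drops 1)

21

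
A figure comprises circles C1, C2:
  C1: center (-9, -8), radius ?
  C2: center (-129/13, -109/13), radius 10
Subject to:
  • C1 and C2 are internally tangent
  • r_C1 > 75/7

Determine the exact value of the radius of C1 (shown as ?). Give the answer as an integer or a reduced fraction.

11

1. [int C1,C2]  r_C1² − 20r_C1 + 99 = 0  ⇒  r_C1 = 9 or 11
2. given r_C1 > 75/7: keep 11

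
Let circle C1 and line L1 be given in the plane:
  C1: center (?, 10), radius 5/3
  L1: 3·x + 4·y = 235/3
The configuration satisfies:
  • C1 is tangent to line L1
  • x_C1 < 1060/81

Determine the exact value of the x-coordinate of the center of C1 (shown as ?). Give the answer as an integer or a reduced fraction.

10

1. [C1‖L1]  x_C1² − (230/9)x_C1 + 1400/9 = 0  ⇒  x_C1 = 10 or 140/9
2. given x_C1 < 1060/81: keep 10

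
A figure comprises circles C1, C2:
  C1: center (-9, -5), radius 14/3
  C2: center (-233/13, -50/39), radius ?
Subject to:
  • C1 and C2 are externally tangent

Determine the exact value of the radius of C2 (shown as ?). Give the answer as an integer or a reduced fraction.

1. [ext C1·C2]  r_C2² + (28/3)r_C2 − 215/3 = 0  ⇒  r_C2 = 5 (r>0 drops 1)

5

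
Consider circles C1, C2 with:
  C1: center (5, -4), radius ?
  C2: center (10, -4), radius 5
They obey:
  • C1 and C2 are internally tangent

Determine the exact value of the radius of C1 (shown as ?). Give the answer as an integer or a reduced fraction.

1. [int C1,C2]  r_C1² − 10r_C1 = 0  ⇒  r_C1 = 10 (r>0 drops 1)

10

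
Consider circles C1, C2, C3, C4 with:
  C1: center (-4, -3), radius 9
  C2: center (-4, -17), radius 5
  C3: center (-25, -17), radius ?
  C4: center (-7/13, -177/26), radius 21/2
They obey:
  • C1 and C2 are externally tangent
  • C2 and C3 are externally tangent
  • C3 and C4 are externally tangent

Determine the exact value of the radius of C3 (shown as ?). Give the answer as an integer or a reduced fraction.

16

1. [ext C2·C3]  r_C3² + 10r_C3 − 416 = 0  ⇒  r_C3 = 16 (r>0 drops 1)
2. [ext C3·C4]  r_C3² + 21r_C3 − 592 = 0  ⇒  r_C3 = 16 (r>0 drops 1)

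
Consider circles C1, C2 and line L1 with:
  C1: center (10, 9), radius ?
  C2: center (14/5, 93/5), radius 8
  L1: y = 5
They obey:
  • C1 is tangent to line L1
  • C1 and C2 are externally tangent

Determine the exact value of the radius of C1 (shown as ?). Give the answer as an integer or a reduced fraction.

1. [C1‖L1]  r_C1² − 16 = 0  ⇒  r_C1 = 4 (r>0 drops 1)
2. [ext C1·C2]  r_C1² + 16r_C1 − 80 = 0  ⇒  r_C1 = 4 (r>0 drops 1)

4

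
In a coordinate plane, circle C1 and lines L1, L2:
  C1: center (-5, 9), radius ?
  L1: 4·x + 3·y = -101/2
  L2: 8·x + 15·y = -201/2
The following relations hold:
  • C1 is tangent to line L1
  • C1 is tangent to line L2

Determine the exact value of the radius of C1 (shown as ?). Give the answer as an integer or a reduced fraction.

1. [C1‖L1]  r_C1² − 529/4 = 0  ⇒  r_C1 = 23/2 (r>0 drops 1)
2. [C1‖L2]  r_C1² − 529/4 = 0  ⇒  r_C1 = 23/2 (r>0 drops 1)

23/2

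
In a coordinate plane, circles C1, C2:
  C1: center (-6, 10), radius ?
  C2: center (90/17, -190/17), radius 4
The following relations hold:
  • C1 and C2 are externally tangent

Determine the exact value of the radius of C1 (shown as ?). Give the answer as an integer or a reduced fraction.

1. [ext C1·C2]  r_C1² + 8r_C1 − 560 = 0  ⇒  r_C1 = 20 (r>0 drops 1)

20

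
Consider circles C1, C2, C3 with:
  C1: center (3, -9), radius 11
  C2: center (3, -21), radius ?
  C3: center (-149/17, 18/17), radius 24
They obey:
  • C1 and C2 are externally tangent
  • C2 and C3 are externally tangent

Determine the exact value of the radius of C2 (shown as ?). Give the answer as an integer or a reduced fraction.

1. [ext C1·C2]  r_C2² + 22r_C2 − 23 = 0  ⇒  r_C2 = 1 (r>0 drops 1)
2. [ext C2·C3]  r_C2² + 48r_C2 − 49 = 0  ⇒  r_C2 = 1 (r>0 drops 1)

1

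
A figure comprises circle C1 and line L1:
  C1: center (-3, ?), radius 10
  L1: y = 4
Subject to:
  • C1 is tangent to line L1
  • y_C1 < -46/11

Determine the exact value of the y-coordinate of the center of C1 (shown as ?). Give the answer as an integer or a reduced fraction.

1. [C1‖L1]  y_C1² − 8y_C1 − 84 = 0  ⇒  y_C1 = -6 or 14
2. given y_C1 < -46/11: keep -6

-6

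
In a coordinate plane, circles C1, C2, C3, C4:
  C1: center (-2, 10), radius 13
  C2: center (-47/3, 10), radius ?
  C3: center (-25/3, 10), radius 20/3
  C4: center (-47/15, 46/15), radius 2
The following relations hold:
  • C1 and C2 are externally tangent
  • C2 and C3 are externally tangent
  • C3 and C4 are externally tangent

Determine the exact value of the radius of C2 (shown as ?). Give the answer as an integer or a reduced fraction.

1. [ext C1·C2]  r_C2² + 26r_C2 − 160/9 = 0  ⇒  r_C2 = 2/3 (r>0 drops 1)
2. [ext C2·C3]  r_C2² + (40/3)r_C2 − 28/3 = 0  ⇒  r_C2 = 2/3 (r>0 drops 1)

2/3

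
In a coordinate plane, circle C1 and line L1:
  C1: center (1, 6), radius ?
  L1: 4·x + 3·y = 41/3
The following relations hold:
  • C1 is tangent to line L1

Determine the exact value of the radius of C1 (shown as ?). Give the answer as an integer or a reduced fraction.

1. [C1‖L1]  r_C1² − 25/9 = 0  ⇒  r_C1 = 5/3 (r>0 drops 1)

5/3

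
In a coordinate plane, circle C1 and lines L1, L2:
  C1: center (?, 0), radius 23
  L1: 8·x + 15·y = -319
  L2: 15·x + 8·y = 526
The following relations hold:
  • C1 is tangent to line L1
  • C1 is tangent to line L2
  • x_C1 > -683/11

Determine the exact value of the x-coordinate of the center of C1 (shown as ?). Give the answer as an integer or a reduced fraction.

1. [C1‖L1]  x_C1² + (319/4)x_C1 − 3195/4 = 0  ⇒  x_C1 = -355/4 or 9
2. [C1‖L2]  x_C1² − (1052/15)x_C1 + 2751/5 = 0  ⇒  x_C1 = 9 or 917/15

9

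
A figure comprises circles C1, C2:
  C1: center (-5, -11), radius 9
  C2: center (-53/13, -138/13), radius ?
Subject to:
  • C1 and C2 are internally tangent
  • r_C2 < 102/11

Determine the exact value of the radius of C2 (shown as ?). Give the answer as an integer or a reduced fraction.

8

1. [int C1,C2]  r_C2² − 18r_C2 + 80 = 0  ⇒  r_C2 = 8 or 10
2. given r_C2 < 102/11: keep 8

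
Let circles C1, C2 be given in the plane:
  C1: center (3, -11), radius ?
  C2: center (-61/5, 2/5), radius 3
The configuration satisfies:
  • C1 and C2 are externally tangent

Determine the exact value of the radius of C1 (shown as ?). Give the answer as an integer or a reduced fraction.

16

1. [ext C1·C2]  r_C1² + 6r_C1 − 352 = 0  ⇒  r_C1 = 16 (r>0 drops 1)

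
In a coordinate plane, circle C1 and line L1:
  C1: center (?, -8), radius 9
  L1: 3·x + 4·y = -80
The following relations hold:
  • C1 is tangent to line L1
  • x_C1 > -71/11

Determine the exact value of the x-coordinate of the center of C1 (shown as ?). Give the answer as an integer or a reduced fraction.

-1

1. [C1‖L1]  x_C1² + 32x_C1 + 31 = 0  ⇒  x_C1 = -31 or -1
2. given x_C1 > -71/11: keep -1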